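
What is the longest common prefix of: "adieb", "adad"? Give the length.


Words: adieb, adad
  Position 0: all 'a' => match
  Position 1: all 'd' => match
  Position 2: ('i', 'a') => mismatch, stop
LCP = "ad" (length 2)

2


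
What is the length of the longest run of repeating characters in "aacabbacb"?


Input: "aacabbacb"
Scanning for longest run:
  Position 1 ('a'): continues run of 'a', length=2
  Position 2 ('c'): new char, reset run to 1
  Position 3 ('a'): new char, reset run to 1
  Position 4 ('b'): new char, reset run to 1
  Position 5 ('b'): continues run of 'b', length=2
  Position 6 ('a'): new char, reset run to 1
  Position 7 ('c'): new char, reset run to 1
  Position 8 ('b'): new char, reset run to 1
Longest run: 'a' with length 2

2


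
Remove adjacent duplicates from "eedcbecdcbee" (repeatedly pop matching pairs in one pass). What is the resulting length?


Input: eedcbecdcbee
Stack-based adjacent duplicate removal:
  Read 'e': push. Stack: e
  Read 'e': matches stack top 'e' => pop. Stack: (empty)
  Read 'd': push. Stack: d
  Read 'c': push. Stack: dc
  Read 'b': push. Stack: dcb
  Read 'e': push. Stack: dcbe
  Read 'c': push. Stack: dcbec
  Read 'd': push. Stack: dcbecd
  Read 'c': push. Stack: dcbecdc
  Read 'b': push. Stack: dcbecdcb
  Read 'e': push. Stack: dcbecdcbe
  Read 'e': matches stack top 'e' => pop. Stack: dcbecdcb
Final stack: "dcbecdcb" (length 8)

8


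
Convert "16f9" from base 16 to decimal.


Input: "16f9" in base 16
Positional expansion:
  Digit '1' (value 1) x 16^3 = 4096
  Digit '6' (value 6) x 16^2 = 1536
  Digit 'f' (value 15) x 16^1 = 240
  Digit '9' (value 9) x 16^0 = 9
Sum = 5881

5881


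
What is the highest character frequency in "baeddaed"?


Input: baeddaed
Character counts:
  'a': 2
  'b': 1
  'd': 3
  'e': 2
Maximum frequency: 3

3


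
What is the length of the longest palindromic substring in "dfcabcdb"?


Input: "dfcabcdb"
Checking substrings for palindromes:
  No multi-char palindromic substrings found
Longest palindromic substring: "d" with length 1

1


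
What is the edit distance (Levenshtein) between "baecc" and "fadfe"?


Computing edit distance: "baecc" -> "fadfe"
DP table:
           f    a    d    f    e
      0    1    2    3    4    5
  b   1    1    2    3    4    5
  a   2    2    1    2    3    4
  e   3    3    2    2    3    3
  c   4    4    3    3    3    4
  c   5    5    4    4    4    4
Edit distance = dp[5][5] = 4

4


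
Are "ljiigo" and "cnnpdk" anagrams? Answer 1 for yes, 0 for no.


Strings: "ljiigo", "cnnpdk"
Sorted first:  giijlo
Sorted second: cdknnp
Differ at position 0: 'g' vs 'c' => not anagrams

0


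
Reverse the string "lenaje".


Input: lenaje
Reading characters right to left:
  Position 5: 'e'
  Position 4: 'j'
  Position 3: 'a'
  Position 2: 'n'
  Position 1: 'e'
  Position 0: 'l'
Reversed: ejanel

ejanel


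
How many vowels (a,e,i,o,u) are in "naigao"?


Input: naigao
Checking each character:
  'n' at position 0: consonant
  'a' at position 1: vowel (running total: 1)
  'i' at position 2: vowel (running total: 2)
  'g' at position 3: consonant
  'a' at position 4: vowel (running total: 3)
  'o' at position 5: vowel (running total: 4)
Total vowels: 4

4


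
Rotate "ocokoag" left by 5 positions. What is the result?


Input: "ocokoag", rotate left by 5
First 5 characters: "ocoko"
Remaining characters: "ag"
Concatenate remaining + first: "ag" + "ocoko" = "agocoko"

agocoko


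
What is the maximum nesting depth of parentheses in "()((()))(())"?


Input: "()((()))(())"
Tracking depth:
  Position 0 '(': depth becomes 1
  Position 1 ')': depth becomes 0
  Position 2 '(': depth becomes 1
  Position 3 '(': depth becomes 2
  Position 4 '(': depth becomes 3
  Position 5 ')': depth becomes 2
  Position 6 ')': depth becomes 1
  Position 7 ')': depth becomes 0
  Position 8 '(': depth becomes 1
  Position 9 '(': depth becomes 2
  Position 10 ')': depth becomes 1
  Position 11 ')': depth becomes 0
Maximum depth reached: 3

3


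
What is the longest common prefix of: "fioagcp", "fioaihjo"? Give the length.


Words: fioagcp, fioaihjo
  Position 0: all 'f' => match
  Position 1: all 'i' => match
  Position 2: all 'o' => match
  Position 3: all 'a' => match
  Position 4: ('g', 'i') => mismatch, stop
LCP = "fioa" (length 4)

4


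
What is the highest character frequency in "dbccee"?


Input: dbccee
Character counts:
  'b': 1
  'c': 2
  'd': 1
  'e': 2
Maximum frequency: 2

2


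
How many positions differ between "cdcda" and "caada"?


Comparing "cdcda" and "caada" position by position:
  Position 0: 'c' vs 'c' => same
  Position 1: 'd' vs 'a' => DIFFER
  Position 2: 'c' vs 'a' => DIFFER
  Position 3: 'd' vs 'd' => same
  Position 4: 'a' vs 'a' => same
Positions that differ: 2

2


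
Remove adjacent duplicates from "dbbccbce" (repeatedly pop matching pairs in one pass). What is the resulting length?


Input: dbbccbce
Stack-based adjacent duplicate removal:
  Read 'd': push. Stack: d
  Read 'b': push. Stack: db
  Read 'b': matches stack top 'b' => pop. Stack: d
  Read 'c': push. Stack: dc
  Read 'c': matches stack top 'c' => pop. Stack: d
  Read 'b': push. Stack: db
  Read 'c': push. Stack: dbc
  Read 'e': push. Stack: dbce
Final stack: "dbce" (length 4)

4


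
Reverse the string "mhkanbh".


Input: mhkanbh
Reading characters right to left:
  Position 6: 'h'
  Position 5: 'b'
  Position 4: 'n'
  Position 3: 'a'
  Position 2: 'k'
  Position 1: 'h'
  Position 0: 'm'
Reversed: hbnakhm

hbnakhm


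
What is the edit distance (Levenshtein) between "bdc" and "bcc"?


Computing edit distance: "bdc" -> "bcc"
DP table:
           b    c    c
      0    1    2    3
  b   1    0    1    2
  d   2    1    1    2
  c   3    2    1    1
Edit distance = dp[3][3] = 1

1


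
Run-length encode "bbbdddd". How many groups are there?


Input: bbbdddd
Scanning for consecutive runs:
  Group 1: 'b' x 3 (positions 0-2)
  Group 2: 'd' x 4 (positions 3-6)
Total groups: 2

2


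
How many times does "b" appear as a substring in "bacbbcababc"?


Searching for "b" in "bacbbcababc"
Scanning each position:
  Position 0: "b" => MATCH
  Position 1: "a" => no
  Position 2: "c" => no
  Position 3: "b" => MATCH
  Position 4: "b" => MATCH
  Position 5: "c" => no
  Position 6: "a" => no
  Position 7: "b" => MATCH
  Position 8: "a" => no
  Position 9: "b" => MATCH
  Position 10: "c" => no
Total occurrences: 5

5


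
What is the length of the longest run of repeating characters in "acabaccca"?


Input: "acabaccca"
Scanning for longest run:
  Position 1 ('c'): new char, reset run to 1
  Position 2 ('a'): new char, reset run to 1
  Position 3 ('b'): new char, reset run to 1
  Position 4 ('a'): new char, reset run to 1
  Position 5 ('c'): new char, reset run to 1
  Position 6 ('c'): continues run of 'c', length=2
  Position 7 ('c'): continues run of 'c', length=3
  Position 8 ('a'): new char, reset run to 1
Longest run: 'c' with length 3

3


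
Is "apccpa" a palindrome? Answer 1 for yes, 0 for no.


Input: apccpa
Reversed: apccpa
  Compare pos 0 ('a') with pos 5 ('a'): match
  Compare pos 1 ('p') with pos 4 ('p'): match
  Compare pos 2 ('c') with pos 3 ('c'): match
Result: palindrome

1


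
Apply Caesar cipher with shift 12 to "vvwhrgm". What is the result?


Caesar cipher: shift "vvwhrgm" by 12
  'v' (pos 21) + 12 = pos 7 = 'h'
  'v' (pos 21) + 12 = pos 7 = 'h'
  'w' (pos 22) + 12 = pos 8 = 'i'
  'h' (pos 7) + 12 = pos 19 = 't'
  'r' (pos 17) + 12 = pos 3 = 'd'
  'g' (pos 6) + 12 = pos 18 = 's'
  'm' (pos 12) + 12 = pos 24 = 'y'
Result: hhitdsy

hhitdsy


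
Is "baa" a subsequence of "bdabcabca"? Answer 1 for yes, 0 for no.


Check if "baa" is a subsequence of "bdabcabca"
Greedy scan:
  Position 0 ('b'): matches sub[0] = 'b'
  Position 1 ('d'): no match needed
  Position 2 ('a'): matches sub[1] = 'a'
  Position 3 ('b'): no match needed
  Position 4 ('c'): no match needed
  Position 5 ('a'): matches sub[2] = 'a'
  Position 6 ('b'): no match needed
  Position 7 ('c'): no match needed
  Position 8 ('a'): no match needed
All 3 characters matched => is a subsequence

1


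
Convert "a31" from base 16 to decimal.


Input: "a31" in base 16
Positional expansion:
  Digit 'a' (value 10) x 16^2 = 2560
  Digit '3' (value 3) x 16^1 = 48
  Digit '1' (value 1) x 16^0 = 1
Sum = 2609

2609


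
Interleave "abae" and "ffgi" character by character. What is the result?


Interleaving "abae" and "ffgi":
  Position 0: 'a' from first, 'f' from second => "af"
  Position 1: 'b' from first, 'f' from second => "bf"
  Position 2: 'a' from first, 'g' from second => "ag"
  Position 3: 'e' from first, 'i' from second => "ei"
Result: afbfagei

afbfagei


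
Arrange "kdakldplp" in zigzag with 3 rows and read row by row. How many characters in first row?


Zigzag "kdakldplp" into 3 rows:
Placing characters:
  'k' => row 0
  'd' => row 1
  'a' => row 2
  'k' => row 1
  'l' => row 0
  'd' => row 1
  'p' => row 2
  'l' => row 1
  'p' => row 0
Rows:
  Row 0: "klp"
  Row 1: "dkdl"
  Row 2: "ap"
First row length: 3

3


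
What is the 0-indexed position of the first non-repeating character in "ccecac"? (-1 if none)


Input: ccecac
Character frequencies:
  'a': 1
  'c': 4
  'e': 1
Scanning left to right for freq == 1:
  Position 0 ('c'): freq=4, skip
  Position 1 ('c'): freq=4, skip
  Position 2 ('e'): unique! => answer = 2

2


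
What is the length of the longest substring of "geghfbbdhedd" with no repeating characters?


Input: "geghfbbdhedd"
Sliding window (track last position of each char):
  Position 0 ('g'): window [0,0] length 1 -- new best
  Position 1 ('e'): window [0,1] length 2 -- new best
  Position 2 ('g'): repeat (last at 0), move window start to 1
  Position 2 ('g'): window [1,2] length 2
  Position 3 ('h'): window [1,3] length 3 -- new best
  Position 4 ('f'): window [1,4] length 4 -- new best
  Position 5 ('b'): window [1,5] length 5 -- new best
  Position 6 ('b'): repeat (last at 5), move window start to 6
  Position 6 ('b'): window [6,6] length 1
  Position 7 ('d'): window [6,7] length 2
  Position 8 ('h'): window [6,8] length 3
  Position 9 ('e'): window [6,9] length 4
  Position 10 ('d'): repeat (last at 7), move window start to 8
  Position 10 ('d'): window [8,10] length 3
  Position 11 ('d'): repeat (last at 10), move window start to 11
  Position 11 ('d'): window [11,11] length 1
Longest substring with no repeats: "eghfb" with length 5

5


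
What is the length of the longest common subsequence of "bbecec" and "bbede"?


LCS of "bbecec" and "bbede"
DP table:
           b    b    e    d    e
      0    0    0    0    0    0
  b   0    1    1    1    1    1
  b   0    1    2    2    2    2
  e   0    1    2    3    3    3
  c   0    1    2    3    3    3
  e   0    1    2    3    3    4
  c   0    1    2    3    3    4
LCS length = dp[6][5] = 4

4


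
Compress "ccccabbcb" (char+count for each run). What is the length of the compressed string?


Input: ccccabbcb
Runs:
  'c' x 4 => "c4"
  'a' x 1 => "a1"
  'b' x 2 => "b2"
  'c' x 1 => "c1"
  'b' x 1 => "b1"
Compressed: "c4a1b2c1b1"
Compressed length: 10

10


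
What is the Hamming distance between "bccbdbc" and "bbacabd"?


Comparing "bccbdbc" and "bbacabd" position by position:
  Position 0: 'b' vs 'b' => same
  Position 1: 'c' vs 'b' => differ
  Position 2: 'c' vs 'a' => differ
  Position 3: 'b' vs 'c' => differ
  Position 4: 'd' vs 'a' => differ
  Position 5: 'b' vs 'b' => same
  Position 6: 'c' vs 'd' => differ
Total differences (Hamming distance): 5

5


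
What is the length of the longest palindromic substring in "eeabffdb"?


Input: "eeabffdb"
Checking substrings for palindromes:
  [0:2] "ee" (len 2) => palindrome
  [4:6] "ff" (len 2) => palindrome
Longest palindromic substring: "ee" with length 2

2


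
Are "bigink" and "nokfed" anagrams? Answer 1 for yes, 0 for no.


Strings: "bigink", "nokfed"
Sorted first:  bgiikn
Sorted second: defkno
Differ at position 0: 'b' vs 'd' => not anagrams

0


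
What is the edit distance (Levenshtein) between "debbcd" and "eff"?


Computing edit distance: "debbcd" -> "eff"
DP table:
           e    f    f
      0    1    2    3
  d   1    1    2    3
  e   2    1    2    3
  b   3    2    2    3
  b   4    3    3    3
  c   5    4    4    4
  d   6    5    5    5
Edit distance = dp[6][3] = 5

5


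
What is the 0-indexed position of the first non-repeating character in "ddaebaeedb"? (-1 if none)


Input: ddaebaeedb
Character frequencies:
  'a': 2
  'b': 2
  'd': 3
  'e': 3
Scanning left to right for freq == 1:
  Position 0 ('d'): freq=3, skip
  Position 1 ('d'): freq=3, skip
  Position 2 ('a'): freq=2, skip
  Position 3 ('e'): freq=3, skip
  Position 4 ('b'): freq=2, skip
  Position 5 ('a'): freq=2, skip
  Position 6 ('e'): freq=3, skip
  Position 7 ('e'): freq=3, skip
  Position 8 ('d'): freq=3, skip
  Position 9 ('b'): freq=2, skip
  No unique character found => answer = -1

-1


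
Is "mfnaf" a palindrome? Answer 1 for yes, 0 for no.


Input: mfnaf
Reversed: fanfm
  Compare pos 0 ('m') with pos 4 ('f'): MISMATCH
  Compare pos 1 ('f') with pos 3 ('a'): MISMATCH
Result: not a palindrome

0


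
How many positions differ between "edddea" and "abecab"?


Comparing "edddea" and "abecab" position by position:
  Position 0: 'e' vs 'a' => DIFFER
  Position 1: 'd' vs 'b' => DIFFER
  Position 2: 'd' vs 'e' => DIFFER
  Position 3: 'd' vs 'c' => DIFFER
  Position 4: 'e' vs 'a' => DIFFER
  Position 5: 'a' vs 'b' => DIFFER
Positions that differ: 6

6


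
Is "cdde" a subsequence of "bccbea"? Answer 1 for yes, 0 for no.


Check if "cdde" is a subsequence of "bccbea"
Greedy scan:
  Position 0 ('b'): no match needed
  Position 1 ('c'): matches sub[0] = 'c'
  Position 2 ('c'): no match needed
  Position 3 ('b'): no match needed
  Position 4 ('e'): no match needed
  Position 5 ('a'): no match needed
Only matched 1/4 characters => not a subsequence

0


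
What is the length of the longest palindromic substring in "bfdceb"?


Input: "bfdceb"
Checking substrings for palindromes:
  No multi-char palindromic substrings found
Longest palindromic substring: "b" with length 1

1


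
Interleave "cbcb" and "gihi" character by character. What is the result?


Interleaving "cbcb" and "gihi":
  Position 0: 'c' from first, 'g' from second => "cg"
  Position 1: 'b' from first, 'i' from second => "bi"
  Position 2: 'c' from first, 'h' from second => "ch"
  Position 3: 'b' from first, 'i' from second => "bi"
Result: cgbichbi

cgbichbi


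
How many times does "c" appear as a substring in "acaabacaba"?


Searching for "c" in "acaabacaba"
Scanning each position:
  Position 0: "a" => no
  Position 1: "c" => MATCH
  Position 2: "a" => no
  Position 3: "a" => no
  Position 4: "b" => no
  Position 5: "a" => no
  Position 6: "c" => MATCH
  Position 7: "a" => no
  Position 8: "b" => no
  Position 9: "a" => no
Total occurrences: 2

2


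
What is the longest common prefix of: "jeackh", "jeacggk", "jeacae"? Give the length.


Words: jeackh, jeacggk, jeacae
  Position 0: all 'j' => match
  Position 1: all 'e' => match
  Position 2: all 'a' => match
  Position 3: all 'c' => match
  Position 4: ('k', 'g', 'a') => mismatch, stop
LCP = "jeac" (length 4)

4


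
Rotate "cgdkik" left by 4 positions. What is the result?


Input: "cgdkik", rotate left by 4
First 4 characters: "cgdk"
Remaining characters: "ik"
Concatenate remaining + first: "ik" + "cgdk" = "ikcgdk"

ikcgdk


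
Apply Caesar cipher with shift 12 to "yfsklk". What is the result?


Caesar cipher: shift "yfsklk" by 12
  'y' (pos 24) + 12 = pos 10 = 'k'
  'f' (pos 5) + 12 = pos 17 = 'r'
  's' (pos 18) + 12 = pos 4 = 'e'
  'k' (pos 10) + 12 = pos 22 = 'w'
  'l' (pos 11) + 12 = pos 23 = 'x'
  'k' (pos 10) + 12 = pos 22 = 'w'
Result: krewxw

krewxw


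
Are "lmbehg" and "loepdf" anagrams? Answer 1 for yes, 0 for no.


Strings: "lmbehg", "loepdf"
Sorted first:  beghlm
Sorted second: deflop
Differ at position 0: 'b' vs 'd' => not anagrams

0


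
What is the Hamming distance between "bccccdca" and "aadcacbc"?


Comparing "bccccdca" and "aadcacbc" position by position:
  Position 0: 'b' vs 'a' => differ
  Position 1: 'c' vs 'a' => differ
  Position 2: 'c' vs 'd' => differ
  Position 3: 'c' vs 'c' => same
  Position 4: 'c' vs 'a' => differ
  Position 5: 'd' vs 'c' => differ
  Position 6: 'c' vs 'b' => differ
  Position 7: 'a' vs 'c' => differ
Total differences (Hamming distance): 7

7


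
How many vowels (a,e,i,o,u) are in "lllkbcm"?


Input: lllkbcm
Checking each character:
  'l' at position 0: consonant
  'l' at position 1: consonant
  'l' at position 2: consonant
  'k' at position 3: consonant
  'b' at position 4: consonant
  'c' at position 5: consonant
  'm' at position 6: consonant
Total vowels: 0

0


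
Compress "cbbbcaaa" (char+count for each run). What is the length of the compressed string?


Input: cbbbcaaa
Runs:
  'c' x 1 => "c1"
  'b' x 3 => "b3"
  'c' x 1 => "c1"
  'a' x 3 => "a3"
Compressed: "c1b3c1a3"
Compressed length: 8

8


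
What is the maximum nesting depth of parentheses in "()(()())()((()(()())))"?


Input: "()(()())()((()(()())))"
Tracking depth:
  Position 0 '(': depth becomes 1
  Position 1 ')': depth becomes 0
  Position 2 '(': depth becomes 1
  Position 3 '(': depth becomes 2
  Position 4 ')': depth becomes 1
  Position 5 '(': depth becomes 2
  Position 6 ')': depth becomes 1
  Position 7 ')': depth becomes 0
  Position 8 '(': depth becomes 1
  Position 9 ')': depth becomes 0
  Position 10 '(': depth becomes 1
  Position 11 '(': depth becomes 2
  Position 12 '(': depth becomes 3
  Position 13 ')': depth becomes 2
  Position 14 '(': depth becomes 3
  Position 15 '(': depth becomes 4
  Position 16 ')': depth becomes 3
  Position 17 '(': depth becomes 4
  Position 18 ')': depth becomes 3
  Position 19 ')': depth becomes 2
  Position 20 ')': depth becomes 1
  Position 21 ')': depth becomes 0
Maximum depth reached: 4

4


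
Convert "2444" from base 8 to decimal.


Input: "2444" in base 8
Positional expansion:
  Digit '2' (value 2) x 8^3 = 1024
  Digit '4' (value 4) x 8^2 = 256
  Digit '4' (value 4) x 8^1 = 32
  Digit '4' (value 4) x 8^0 = 4
Sum = 1316

1316


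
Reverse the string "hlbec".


Input: hlbec
Reading characters right to left:
  Position 4: 'c'
  Position 3: 'e'
  Position 2: 'b'
  Position 1: 'l'
  Position 0: 'h'
Reversed: ceblh

ceblh


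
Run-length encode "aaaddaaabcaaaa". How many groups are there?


Input: aaaddaaabcaaaa
Scanning for consecutive runs:
  Group 1: 'a' x 3 (positions 0-2)
  Group 2: 'd' x 2 (positions 3-4)
  Group 3: 'a' x 3 (positions 5-7)
  Group 4: 'b' x 1 (positions 8-8)
  Group 5: 'c' x 1 (positions 9-9)
  Group 6: 'a' x 4 (positions 10-13)
Total groups: 6

6


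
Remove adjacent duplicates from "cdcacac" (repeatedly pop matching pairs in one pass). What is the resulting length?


Input: cdcacac
Stack-based adjacent duplicate removal:
  Read 'c': push. Stack: c
  Read 'd': push. Stack: cd
  Read 'c': push. Stack: cdc
  Read 'a': push. Stack: cdca
  Read 'c': push. Stack: cdcac
  Read 'a': push. Stack: cdcaca
  Read 'c': push. Stack: cdcacac
Final stack: "cdcacac" (length 7)

7


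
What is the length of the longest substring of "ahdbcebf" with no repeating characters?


Input: "ahdbcebf"
Sliding window (track last position of each char):
  Position 0 ('a'): window [0,0] length 1 -- new best
  Position 1 ('h'): window [0,1] length 2 -- new best
  Position 2 ('d'): window [0,2] length 3 -- new best
  Position 3 ('b'): window [0,3] length 4 -- new best
  Position 4 ('c'): window [0,4] length 5 -- new best
  Position 5 ('e'): window [0,5] length 6 -- new best
  Position 6 ('b'): repeat (last at 3), move window start to 4
  Position 6 ('b'): window [4,6] length 3
  Position 7 ('f'): window [4,7] length 4
Longest substring with no repeats: "ahdbce" with length 6

6


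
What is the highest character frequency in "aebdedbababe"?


Input: aebdedbababe
Character counts:
  'a': 3
  'b': 4
  'd': 2
  'e': 3
Maximum frequency: 4

4


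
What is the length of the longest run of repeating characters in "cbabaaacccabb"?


Input: "cbabaaacccabb"
Scanning for longest run:
  Position 1 ('b'): new char, reset run to 1
  Position 2 ('a'): new char, reset run to 1
  Position 3 ('b'): new char, reset run to 1
  Position 4 ('a'): new char, reset run to 1
  Position 5 ('a'): continues run of 'a', length=2
  Position 6 ('a'): continues run of 'a', length=3
  Position 7 ('c'): new char, reset run to 1
  Position 8 ('c'): continues run of 'c', length=2
  Position 9 ('c'): continues run of 'c', length=3
  Position 10 ('a'): new char, reset run to 1
  Position 11 ('b'): new char, reset run to 1
  Position 12 ('b'): continues run of 'b', length=2
Longest run: 'a' with length 3

3


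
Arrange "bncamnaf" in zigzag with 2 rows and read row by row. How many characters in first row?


Zigzag "bncamnaf" into 2 rows:
Placing characters:
  'b' => row 0
  'n' => row 1
  'c' => row 0
  'a' => row 1
  'm' => row 0
  'n' => row 1
  'a' => row 0
  'f' => row 1
Rows:
  Row 0: "bcma"
  Row 1: "nanf"
First row length: 4

4


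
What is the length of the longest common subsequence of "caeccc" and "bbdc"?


LCS of "caeccc" and "bbdc"
DP table:
           b    b    d    c
      0    0    0    0    0
  c   0    0    0    0    1
  a   0    0    0    0    1
  e   0    0    0    0    1
  c   0    0    0    0    1
  c   0    0    0    0    1
  c   0    0    0    0    1
LCS length = dp[6][4] = 1

1


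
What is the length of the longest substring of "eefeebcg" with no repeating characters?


Input: "eefeebcg"
Sliding window (track last position of each char):
  Position 0 ('e'): window [0,0] length 1 -- new best
  Position 1 ('e'): repeat (last at 0), move window start to 1
  Position 1 ('e'): window [1,1] length 1
  Position 2 ('f'): window [1,2] length 2 -- new best
  Position 3 ('e'): repeat (last at 1), move window start to 2
  Position 3 ('e'): window [2,3] length 2
  Position 4 ('e'): repeat (last at 3), move window start to 4
  Position 4 ('e'): window [4,4] length 1
  Position 5 ('b'): window [4,5] length 2
  Position 6 ('c'): window [4,6] length 3 -- new best
  Position 7 ('g'): window [4,7] length 4 -- new best
Longest substring with no repeats: "ebcg" with length 4

4


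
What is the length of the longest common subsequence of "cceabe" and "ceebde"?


LCS of "cceabe" and "ceebde"
DP table:
           c    e    e    b    d    e
      0    0    0    0    0    0    0
  c   0    1    1    1    1    1    1
  c   0    1    1    1    1    1    1
  e   0    1    2    2    2    2    2
  a   0    1    2    2    2    2    2
  b   0    1    2    2    3    3    3
  e   0    1    2    3    3    3    4
LCS length = dp[6][6] = 4

4


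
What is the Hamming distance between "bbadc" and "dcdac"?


Comparing "bbadc" and "dcdac" position by position:
  Position 0: 'b' vs 'd' => differ
  Position 1: 'b' vs 'c' => differ
  Position 2: 'a' vs 'd' => differ
  Position 3: 'd' vs 'a' => differ
  Position 4: 'c' vs 'c' => same
Total differences (Hamming distance): 4

4


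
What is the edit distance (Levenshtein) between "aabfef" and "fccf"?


Computing edit distance: "aabfef" -> "fccf"
DP table:
           f    c    c    f
      0    1    2    3    4
  a   1    1    2    3    4
  a   2    2    2    3    4
  b   3    3    3    3    4
  f   4    3    4    4    3
  e   5    4    4    5    4
  f   6    5    5    5    5
Edit distance = dp[6][4] = 5

5


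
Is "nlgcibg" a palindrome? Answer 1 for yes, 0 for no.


Input: nlgcibg
Reversed: gbicgln
  Compare pos 0 ('n') with pos 6 ('g'): MISMATCH
  Compare pos 1 ('l') with pos 5 ('b'): MISMATCH
  Compare pos 2 ('g') with pos 4 ('i'): MISMATCH
Result: not a palindrome

0


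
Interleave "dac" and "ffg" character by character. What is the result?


Interleaving "dac" and "ffg":
  Position 0: 'd' from first, 'f' from second => "df"
  Position 1: 'a' from first, 'f' from second => "af"
  Position 2: 'c' from first, 'g' from second => "cg"
Result: dfafcg

dfafcg


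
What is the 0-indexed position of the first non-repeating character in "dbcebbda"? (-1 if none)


Input: dbcebbda
Character frequencies:
  'a': 1
  'b': 3
  'c': 1
  'd': 2
  'e': 1
Scanning left to right for freq == 1:
  Position 0 ('d'): freq=2, skip
  Position 1 ('b'): freq=3, skip
  Position 2 ('c'): unique! => answer = 2

2


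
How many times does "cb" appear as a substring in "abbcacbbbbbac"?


Searching for "cb" in "abbcacbbbbbac"
Scanning each position:
  Position 0: "ab" => no
  Position 1: "bb" => no
  Position 2: "bc" => no
  Position 3: "ca" => no
  Position 4: "ac" => no
  Position 5: "cb" => MATCH
  Position 6: "bb" => no
  Position 7: "bb" => no
  Position 8: "bb" => no
  Position 9: "bb" => no
  Position 10: "ba" => no
  Position 11: "ac" => no
Total occurrences: 1

1


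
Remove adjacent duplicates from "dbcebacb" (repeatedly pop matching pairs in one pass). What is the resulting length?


Input: dbcebacb
Stack-based adjacent duplicate removal:
  Read 'd': push. Stack: d
  Read 'b': push. Stack: db
  Read 'c': push. Stack: dbc
  Read 'e': push. Stack: dbce
  Read 'b': push. Stack: dbceb
  Read 'a': push. Stack: dbceba
  Read 'c': push. Stack: dbcebac
  Read 'b': push. Stack: dbcebacb
Final stack: "dbcebacb" (length 8)

8


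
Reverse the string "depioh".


Input: depioh
Reading characters right to left:
  Position 5: 'h'
  Position 4: 'o'
  Position 3: 'i'
  Position 2: 'p'
  Position 1: 'e'
  Position 0: 'd'
Reversed: hoiped

hoiped


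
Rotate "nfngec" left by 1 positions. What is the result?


Input: "nfngec", rotate left by 1
First 1 characters: "n"
Remaining characters: "fngec"
Concatenate remaining + first: "fngec" + "n" = "fngecn"

fngecn


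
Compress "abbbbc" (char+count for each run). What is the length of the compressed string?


Input: abbbbc
Runs:
  'a' x 1 => "a1"
  'b' x 4 => "b4"
  'c' x 1 => "c1"
Compressed: "a1b4c1"
Compressed length: 6

6


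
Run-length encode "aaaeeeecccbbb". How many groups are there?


Input: aaaeeeecccbbb
Scanning for consecutive runs:
  Group 1: 'a' x 3 (positions 0-2)
  Group 2: 'e' x 4 (positions 3-6)
  Group 3: 'c' x 3 (positions 7-9)
  Group 4: 'b' x 3 (positions 10-12)
Total groups: 4

4


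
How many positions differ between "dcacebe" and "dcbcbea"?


Comparing "dcacebe" and "dcbcbea" position by position:
  Position 0: 'd' vs 'd' => same
  Position 1: 'c' vs 'c' => same
  Position 2: 'a' vs 'b' => DIFFER
  Position 3: 'c' vs 'c' => same
  Position 4: 'e' vs 'b' => DIFFER
  Position 5: 'b' vs 'e' => DIFFER
  Position 6: 'e' vs 'a' => DIFFER
Positions that differ: 4

4


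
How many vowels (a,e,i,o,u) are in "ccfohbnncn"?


Input: ccfohbnncn
Checking each character:
  'c' at position 0: consonant
  'c' at position 1: consonant
  'f' at position 2: consonant
  'o' at position 3: vowel (running total: 1)
  'h' at position 4: consonant
  'b' at position 5: consonant
  'n' at position 6: consonant
  'n' at position 7: consonant
  'c' at position 8: consonant
  'n' at position 9: consonant
Total vowels: 1

1


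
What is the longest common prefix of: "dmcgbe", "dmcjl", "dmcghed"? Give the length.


Words: dmcgbe, dmcjl, dmcghed
  Position 0: all 'd' => match
  Position 1: all 'm' => match
  Position 2: all 'c' => match
  Position 3: ('g', 'j', 'g') => mismatch, stop
LCP = "dmc" (length 3)

3


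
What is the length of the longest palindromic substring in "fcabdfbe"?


Input: "fcabdfbe"
Checking substrings for palindromes:
  No multi-char palindromic substrings found
Longest palindromic substring: "f" with length 1

1


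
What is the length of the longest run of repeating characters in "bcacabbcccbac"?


Input: "bcacabbcccbac"
Scanning for longest run:
  Position 1 ('c'): new char, reset run to 1
  Position 2 ('a'): new char, reset run to 1
  Position 3 ('c'): new char, reset run to 1
  Position 4 ('a'): new char, reset run to 1
  Position 5 ('b'): new char, reset run to 1
  Position 6 ('b'): continues run of 'b', length=2
  Position 7 ('c'): new char, reset run to 1
  Position 8 ('c'): continues run of 'c', length=2
  Position 9 ('c'): continues run of 'c', length=3
  Position 10 ('b'): new char, reset run to 1
  Position 11 ('a'): new char, reset run to 1
  Position 12 ('c'): new char, reset run to 1
Longest run: 'c' with length 3

3


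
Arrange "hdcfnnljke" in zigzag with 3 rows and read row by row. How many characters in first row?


Zigzag "hdcfnnljke" into 3 rows:
Placing characters:
  'h' => row 0
  'd' => row 1
  'c' => row 2
  'f' => row 1
  'n' => row 0
  'n' => row 1
  'l' => row 2
  'j' => row 1
  'k' => row 0
  'e' => row 1
Rows:
  Row 0: "hnk"
  Row 1: "dfnje"
  Row 2: "cl"
First row length: 3

3


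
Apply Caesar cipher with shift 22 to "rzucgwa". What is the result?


Caesar cipher: shift "rzucgwa" by 22
  'r' (pos 17) + 22 = pos 13 = 'n'
  'z' (pos 25) + 22 = pos 21 = 'v'
  'u' (pos 20) + 22 = pos 16 = 'q'
  'c' (pos 2) + 22 = pos 24 = 'y'
  'g' (pos 6) + 22 = pos 2 = 'c'
  'w' (pos 22) + 22 = pos 18 = 's'
  'a' (pos 0) + 22 = pos 22 = 'w'
Result: nvqycsw

nvqycsw


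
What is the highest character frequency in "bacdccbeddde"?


Input: bacdccbeddde
Character counts:
  'a': 1
  'b': 2
  'c': 3
  'd': 4
  'e': 2
Maximum frequency: 4

4


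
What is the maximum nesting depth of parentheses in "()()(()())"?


Input: "()()(()())"
Tracking depth:
  Position 0 '(': depth becomes 1
  Position 1 ')': depth becomes 0
  Position 2 '(': depth becomes 1
  Position 3 ')': depth becomes 0
  Position 4 '(': depth becomes 1
  Position 5 '(': depth becomes 2
  Position 6 ')': depth becomes 1
  Position 7 '(': depth becomes 2
  Position 8 ')': depth becomes 1
  Position 9 ')': depth becomes 0
Maximum depth reached: 2

2


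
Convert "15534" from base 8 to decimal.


Input: "15534" in base 8
Positional expansion:
  Digit '1' (value 1) x 8^4 = 4096
  Digit '5' (value 5) x 8^3 = 2560
  Digit '5' (value 5) x 8^2 = 320
  Digit '3' (value 3) x 8^1 = 24
  Digit '4' (value 4) x 8^0 = 4
Sum = 7004

7004


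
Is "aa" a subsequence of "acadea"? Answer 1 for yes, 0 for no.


Check if "aa" is a subsequence of "acadea"
Greedy scan:
  Position 0 ('a'): matches sub[0] = 'a'
  Position 1 ('c'): no match needed
  Position 2 ('a'): matches sub[1] = 'a'
  Position 3 ('d'): no match needed
  Position 4 ('e'): no match needed
  Position 5 ('a'): no match needed
All 2 characters matched => is a subsequence

1


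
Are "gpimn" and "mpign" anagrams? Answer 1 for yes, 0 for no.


Strings: "gpimn", "mpign"
Sorted first:  gimnp
Sorted second: gimnp
Sorted forms match => anagrams

1


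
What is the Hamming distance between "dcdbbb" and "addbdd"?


Comparing "dcdbbb" and "addbdd" position by position:
  Position 0: 'd' vs 'a' => differ
  Position 1: 'c' vs 'd' => differ
  Position 2: 'd' vs 'd' => same
  Position 3: 'b' vs 'b' => same
  Position 4: 'b' vs 'd' => differ
  Position 5: 'b' vs 'd' => differ
Total differences (Hamming distance): 4

4


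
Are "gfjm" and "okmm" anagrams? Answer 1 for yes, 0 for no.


Strings: "gfjm", "okmm"
Sorted first:  fgjm
Sorted second: kmmo
Differ at position 0: 'f' vs 'k' => not anagrams

0


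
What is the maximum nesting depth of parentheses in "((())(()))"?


Input: "((())(()))"
Tracking depth:
  Position 0 '(': depth becomes 1
  Position 1 '(': depth becomes 2
  Position 2 '(': depth becomes 3
  Position 3 ')': depth becomes 2
  Position 4 ')': depth becomes 1
  Position 5 '(': depth becomes 2
  Position 6 '(': depth becomes 3
  Position 7 ')': depth becomes 2
  Position 8 ')': depth becomes 1
  Position 9 ')': depth becomes 0
Maximum depth reached: 3

3


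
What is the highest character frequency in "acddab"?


Input: acddab
Character counts:
  'a': 2
  'b': 1
  'c': 1
  'd': 2
Maximum frequency: 2

2


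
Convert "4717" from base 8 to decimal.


Input: "4717" in base 8
Positional expansion:
  Digit '4' (value 4) x 8^3 = 2048
  Digit '7' (value 7) x 8^2 = 448
  Digit '1' (value 1) x 8^1 = 8
  Digit '7' (value 7) x 8^0 = 7
Sum = 2511

2511


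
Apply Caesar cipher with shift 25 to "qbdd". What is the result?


Caesar cipher: shift "qbdd" by 25
  'q' (pos 16) + 25 = pos 15 = 'p'
  'b' (pos 1) + 25 = pos 0 = 'a'
  'd' (pos 3) + 25 = pos 2 = 'c'
  'd' (pos 3) + 25 = pos 2 = 'c'
Result: pacc

pacc


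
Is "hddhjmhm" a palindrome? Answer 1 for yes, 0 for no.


Input: hddhjmhm
Reversed: mhmjhddh
  Compare pos 0 ('h') with pos 7 ('m'): MISMATCH
  Compare pos 1 ('d') with pos 6 ('h'): MISMATCH
  Compare pos 2 ('d') with pos 5 ('m'): MISMATCH
  Compare pos 3 ('h') with pos 4 ('j'): MISMATCH
Result: not a palindrome

0


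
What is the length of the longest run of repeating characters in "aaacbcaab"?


Input: "aaacbcaab"
Scanning for longest run:
  Position 1 ('a'): continues run of 'a', length=2
  Position 2 ('a'): continues run of 'a', length=3
  Position 3 ('c'): new char, reset run to 1
  Position 4 ('b'): new char, reset run to 1
  Position 5 ('c'): new char, reset run to 1
  Position 6 ('a'): new char, reset run to 1
  Position 7 ('a'): continues run of 'a', length=2
  Position 8 ('b'): new char, reset run to 1
Longest run: 'a' with length 3

3


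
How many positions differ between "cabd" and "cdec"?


Comparing "cabd" and "cdec" position by position:
  Position 0: 'c' vs 'c' => same
  Position 1: 'a' vs 'd' => DIFFER
  Position 2: 'b' vs 'e' => DIFFER
  Position 3: 'd' vs 'c' => DIFFER
Positions that differ: 3

3


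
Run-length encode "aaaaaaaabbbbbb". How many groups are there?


Input: aaaaaaaabbbbbb
Scanning for consecutive runs:
  Group 1: 'a' x 8 (positions 0-7)
  Group 2: 'b' x 6 (positions 8-13)
Total groups: 2

2


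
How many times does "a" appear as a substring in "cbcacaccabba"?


Searching for "a" in "cbcacaccabba"
Scanning each position:
  Position 0: "c" => no
  Position 1: "b" => no
  Position 2: "c" => no
  Position 3: "a" => MATCH
  Position 4: "c" => no
  Position 5: "a" => MATCH
  Position 6: "c" => no
  Position 7: "c" => no
  Position 8: "a" => MATCH
  Position 9: "b" => no
  Position 10: "b" => no
  Position 11: "a" => MATCH
Total occurrences: 4

4


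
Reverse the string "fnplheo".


Input: fnplheo
Reading characters right to left:
  Position 6: 'o'
  Position 5: 'e'
  Position 4: 'h'
  Position 3: 'l'
  Position 2: 'p'
  Position 1: 'n'
  Position 0: 'f'
Reversed: oehlpnf

oehlpnf


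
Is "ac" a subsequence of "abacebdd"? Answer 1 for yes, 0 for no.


Check if "ac" is a subsequence of "abacebdd"
Greedy scan:
  Position 0 ('a'): matches sub[0] = 'a'
  Position 1 ('b'): no match needed
  Position 2 ('a'): no match needed
  Position 3 ('c'): matches sub[1] = 'c'
  Position 4 ('e'): no match needed
  Position 5 ('b'): no match needed
  Position 6 ('d'): no match needed
  Position 7 ('d'): no match needed
All 2 characters matched => is a subsequence

1


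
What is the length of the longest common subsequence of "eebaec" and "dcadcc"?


LCS of "eebaec" and "dcadcc"
DP table:
           d    c    a    d    c    c
      0    0    0    0    0    0    0
  e   0    0    0    0    0    0    0
  e   0    0    0    0    0    0    0
  b   0    0    0    0    0    0    0
  a   0    0    0    1    1    1    1
  e   0    0    0    1    1    1    1
  c   0    0    1    1    1    2    2
LCS length = dp[6][6] = 2

2


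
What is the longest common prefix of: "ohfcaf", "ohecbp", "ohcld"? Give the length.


Words: ohfcaf, ohecbp, ohcld
  Position 0: all 'o' => match
  Position 1: all 'h' => match
  Position 2: ('f', 'e', 'c') => mismatch, stop
LCP = "oh" (length 2)

2


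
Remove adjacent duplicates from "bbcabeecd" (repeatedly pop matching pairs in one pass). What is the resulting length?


Input: bbcabeecd
Stack-based adjacent duplicate removal:
  Read 'b': push. Stack: b
  Read 'b': matches stack top 'b' => pop. Stack: (empty)
  Read 'c': push. Stack: c
  Read 'a': push. Stack: ca
  Read 'b': push. Stack: cab
  Read 'e': push. Stack: cabe
  Read 'e': matches stack top 'e' => pop. Stack: cab
  Read 'c': push. Stack: cabc
  Read 'd': push. Stack: cabcd
Final stack: "cabcd" (length 5)

5


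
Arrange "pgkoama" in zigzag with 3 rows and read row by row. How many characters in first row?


Zigzag "pgkoama" into 3 rows:
Placing characters:
  'p' => row 0
  'g' => row 1
  'k' => row 2
  'o' => row 1
  'a' => row 0
  'm' => row 1
  'a' => row 2
Rows:
  Row 0: "pa"
  Row 1: "gom"
  Row 2: "ka"
First row length: 2

2


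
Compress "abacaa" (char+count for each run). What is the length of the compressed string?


Input: abacaa
Runs:
  'a' x 1 => "a1"
  'b' x 1 => "b1"
  'a' x 1 => "a1"
  'c' x 1 => "c1"
  'a' x 2 => "a2"
Compressed: "a1b1a1c1a2"
Compressed length: 10

10


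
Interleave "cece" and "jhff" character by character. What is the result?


Interleaving "cece" and "jhff":
  Position 0: 'c' from first, 'j' from second => "cj"
  Position 1: 'e' from first, 'h' from second => "eh"
  Position 2: 'c' from first, 'f' from second => "cf"
  Position 3: 'e' from first, 'f' from second => "ef"
Result: cjehcfef

cjehcfef


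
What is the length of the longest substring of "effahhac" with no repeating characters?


Input: "effahhac"
Sliding window (track last position of each char):
  Position 0 ('e'): window [0,0] length 1 -- new best
  Position 1 ('f'): window [0,1] length 2 -- new best
  Position 2 ('f'): repeat (last at 1), move window start to 2
  Position 2 ('f'): window [2,2] length 1
  Position 3 ('a'): window [2,3] length 2
  Position 4 ('h'): window [2,4] length 3 -- new best
  Position 5 ('h'): repeat (last at 4), move window start to 5
  Position 5 ('h'): window [5,5] length 1
  Position 6 ('a'): window [5,6] length 2
  Position 7 ('c'): window [5,7] length 3
Longest substring with no repeats: "fah" with length 3

3


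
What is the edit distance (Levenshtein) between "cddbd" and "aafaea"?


Computing edit distance: "cddbd" -> "aafaea"
DP table:
           a    a    f    a    e    a
      0    1    2    3    4    5    6
  c   1    1    2    3    4    5    6
  d   2    2    2    3    4    5    6
  d   3    3    3    3    4    5    6
  b   4    4    4    4    4    5    6
  d   5    5    5    5    5    5    6
Edit distance = dp[5][6] = 6

6


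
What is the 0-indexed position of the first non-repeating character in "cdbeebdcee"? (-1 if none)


Input: cdbeebdcee
Character frequencies:
  'b': 2
  'c': 2
  'd': 2
  'e': 4
Scanning left to right for freq == 1:
  Position 0 ('c'): freq=2, skip
  Position 1 ('d'): freq=2, skip
  Position 2 ('b'): freq=2, skip
  Position 3 ('e'): freq=4, skip
  Position 4 ('e'): freq=4, skip
  Position 5 ('b'): freq=2, skip
  Position 6 ('d'): freq=2, skip
  Position 7 ('c'): freq=2, skip
  Position 8 ('e'): freq=4, skip
  Position 9 ('e'): freq=4, skip
  No unique character found => answer = -1

-1


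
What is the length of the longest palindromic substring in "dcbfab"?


Input: "dcbfab"
Checking substrings for palindromes:
  No multi-char palindromic substrings found
Longest palindromic substring: "d" with length 1

1


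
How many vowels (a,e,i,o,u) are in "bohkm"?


Input: bohkm
Checking each character:
  'b' at position 0: consonant
  'o' at position 1: vowel (running total: 1)
  'h' at position 2: consonant
  'k' at position 3: consonant
  'm' at position 4: consonant
Total vowels: 1

1


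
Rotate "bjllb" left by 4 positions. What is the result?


Input: "bjllb", rotate left by 4
First 4 characters: "bjll"
Remaining characters: "b"
Concatenate remaining + first: "b" + "bjll" = "bbjll"

bbjll


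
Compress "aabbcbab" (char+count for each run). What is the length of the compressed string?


Input: aabbcbab
Runs:
  'a' x 2 => "a2"
  'b' x 2 => "b2"
  'c' x 1 => "c1"
  'b' x 1 => "b1"
  'a' x 1 => "a1"
  'b' x 1 => "b1"
Compressed: "a2b2c1b1a1b1"
Compressed length: 12

12
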